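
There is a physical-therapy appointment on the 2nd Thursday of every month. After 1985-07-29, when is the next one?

July 1985 starts on a Monday; its first Thursday is the 4th, so the 2nd Thursday is the 11th — 1985-07-11.
That is not after 1985-07-29, so look at August 1985.
August 1985 starts on a Thursday; its first Thursday is the 1st, so the 2nd Thursday is the 8th — 1985-08-08.

1985-08-08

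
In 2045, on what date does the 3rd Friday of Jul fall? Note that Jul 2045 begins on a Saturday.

Jul 21, 2045

Jul 2045 begins on a Saturday, so the first Friday is Jul 7 (6 days later).
The 3rd Friday is 2 weeks later: 7 + 14 = 21.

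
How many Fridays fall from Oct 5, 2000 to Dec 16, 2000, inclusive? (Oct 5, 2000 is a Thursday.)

11

Oct 5, 2000 is a Thursday; the first Friday on or after it is Oct 6, 2000 (1 day later).
From Oct 6, 2000 to Dec 16, 2000: 25 + 30 + 16 = 71 days (rest of Oct, Nov, Dec).
71 ÷ 7 = 10 full weeks with remainder 1, so 10 more Fridays after the first → 11.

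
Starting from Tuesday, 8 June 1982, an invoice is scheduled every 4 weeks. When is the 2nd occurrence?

The 2nd occurrence is 1 interval after the first: 1 × 28 = 28 days after 8 June 1982.
June has 30 days — 22 days to the end of June leaves 6.
6 days into July → 6 July 1982.

6 July 1982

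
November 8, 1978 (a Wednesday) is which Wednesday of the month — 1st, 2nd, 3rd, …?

Day 8 falls in week ⌈8/7⌉ of the month.
Days 1–7 hold the 1st Wednesday, 8–14 the 2nd, 15–21 the 3rd, 22–28 the 4th, 29–31 the 5th.
8 is in the range for the 2nd.

2nd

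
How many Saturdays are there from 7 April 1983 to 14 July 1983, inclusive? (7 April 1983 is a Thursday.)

7 April 1983 is a Thursday; the first Saturday on or after it is 9 April 1983 (2 days later).
From 9 April 1983 to 14 July 1983: 21 + 31 + 30 + 14 = 96 days (rest of April, May, June, July).
96 ÷ 7 = 13 full weeks with remainder 5, so 13 more Saturdays after the first → 14.

14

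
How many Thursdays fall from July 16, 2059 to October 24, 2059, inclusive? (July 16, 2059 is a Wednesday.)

July 16, 2059 is a Wednesday; the first Thursday on or after it is July 17, 2059 (1 day later).
From July 17, 2059 to October 24, 2059: 14 + 31 + 30 + 24 = 99 days (rest of July, August, September, October).
99 ÷ 7 = 14 full weeks with remainder 1, so 14 more Thursdays after the first → 15.

15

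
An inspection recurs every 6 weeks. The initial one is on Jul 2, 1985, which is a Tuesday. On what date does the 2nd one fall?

The 2nd occurrence is 1 interval after the first: 1 × 42 = 42 days after Jul 2, 1985.
Jul has 31 days — 29 days to the end of Jul leaves 13.
13 days into Aug → Aug 13, 1985.

Aug 13, 1985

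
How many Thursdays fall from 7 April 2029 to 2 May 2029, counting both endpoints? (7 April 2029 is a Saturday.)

7 April 2029 is a Saturday; the first Thursday on or after it is 12 April 2029 (5 days later).
From 12 April 2029 to 2 May 2029: 18 + 2 = 20 days (rest of April, May).
20 ÷ 7 = 2 full weeks with remainder 6, so 2 more Thursdays after the first → 3.

3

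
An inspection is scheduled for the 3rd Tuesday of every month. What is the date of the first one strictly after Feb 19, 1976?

Feb 1976 starts on a Sunday; its first Tuesday is the 3rd, so the 3rd Tuesday is the 17th — Feb 17, 1976.
That is not after Feb 19, 1976, so look at Mar 1976.
Mar 1976 starts on a Monday; its first Tuesday is the 2nd, so the 3rd Tuesday is the 16th — Mar 16, 1976.

Mar 16, 1976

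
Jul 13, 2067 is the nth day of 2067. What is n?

Days in months before Jul: 31 + 28 + 31 + 30 + 31 + 30 = 181.
Plus 13 days into Jul → day 194.

194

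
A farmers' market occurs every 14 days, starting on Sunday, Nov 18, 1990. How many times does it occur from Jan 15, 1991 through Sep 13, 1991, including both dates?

17

Occurrences land 14·i days after Nov 18, 1990 for i = 0, 1, 2, …
Jan 15, 1991 is 58 days after the start; 58 ÷ 14 = 4 remainder 2; since the remainder is 2, round up to i = 5. First occurrence in the window: #6 on Jan 27, 1991 (5×14 = 70 days in).
Sep 13, 1991 is 299 days after the start; 299 ÷ 14 = 21 remainder 5. Last occurrence in the window: #22 on Sep 8, 1991.
Occurrences #6 through #22: 17 in total.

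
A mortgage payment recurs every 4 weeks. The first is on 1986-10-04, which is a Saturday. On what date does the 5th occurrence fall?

1987-01-24

The 5th occurrence is 4 intervals after the first: 4 × 28 = 112 days after 1986-10-04.
October has 31 days — 27 days to the end of October leaves 85.
November has 30 days (55 left).
December has 31 days (24 left).
24 days into January → 1987-01-24.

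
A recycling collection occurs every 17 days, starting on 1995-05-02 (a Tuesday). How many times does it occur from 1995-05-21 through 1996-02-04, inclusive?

15

Occurrences land 17·i days after 1995-05-02 for i = 0, 1, 2, …
1995-05-21 is 19 days after the start; 19 ÷ 17 = 1 remainder 2; since the remainder is 2, round up to i = 2. First occurrence in the window: #3 on 1995-06-05 (2×17 = 34 days in).
1996-02-04 is 278 days after the start; 278 ÷ 17 = 16 remainder 6. Last occurrence in the window: #17 on 1996-01-29.
Occurrences #3 through #17: 15 in total.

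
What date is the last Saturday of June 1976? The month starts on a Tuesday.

1976-06-26

June 1976 begins on a Tuesday, so the first Saturday is June 5 (4 days later).
June 1976 has 30 days. Adding weeks: 5, 12, 19, 26 — the last one ≤ 30 is the 26th.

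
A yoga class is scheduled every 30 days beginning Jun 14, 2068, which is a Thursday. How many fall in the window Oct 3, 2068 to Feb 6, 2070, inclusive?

17

Occurrences land 30·i days after Jun 14, 2068 for i = 0, 1, 2, …
Oct 3, 2068 is 111 days after the start; 111 ÷ 30 = 3 remainder 21; since the remainder is 21, round up to i = 4. First occurrence in the window: #5 on Oct 12, 2068 (4×30 = 120 days in).
Feb 6, 2070 is 602 days after the start; 602 ÷ 30 = 20 remainder 2. Last occurrence in the window: #21 on Feb 4, 2070.
Occurrences #5 through #21: 17 in total.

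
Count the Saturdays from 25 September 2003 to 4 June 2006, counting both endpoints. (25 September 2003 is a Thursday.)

25 September 2003 is a Thursday; the first Saturday on or after it is 27 September 2003 (2 days later).
From 27 September 2003 to 4 June 2006: 95 + 366 + 365 + 155 = 981 days (rest of 2003, 2004, 2005, to 4 June 2006 in 2006).
981 ÷ 7 = 140 full weeks with remainder 1, so 140 more Saturdays after the first → 141.

141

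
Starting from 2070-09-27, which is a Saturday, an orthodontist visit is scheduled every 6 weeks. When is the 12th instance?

The 12th occurrence is 11 intervals after the first: 11 × 42 = 462 days after 2070-09-27.
September has 30 days — 3 days to the end of September leaves 459.
From end of September to end of 2070 is 92 days (367 left).
2071 has 365 days (2 left).
2 days into January → 2072-01-02.

2072-01-02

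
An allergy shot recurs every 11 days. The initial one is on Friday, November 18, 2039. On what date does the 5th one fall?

January 1, 2040

The 5th occurrence is 4 intervals after the first: 4 × 11 = 44 days after November 18, 2039.
November has 30 days — 12 days to the end of November leaves 32.
December has 31 days (1 left).
1 day into January → January 1, 2040.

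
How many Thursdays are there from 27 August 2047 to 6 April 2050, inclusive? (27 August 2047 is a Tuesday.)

27 August 2047 is a Tuesday; the first Thursday on or after it is 29 August 2047 (2 days later).
From 29 August 2047 to 6 April 2050: 124 + 366 + 365 + 96 = 951 days (rest of 2047, 2048, 2049, to 6 April 2050 in 2050).
951 ÷ 7 = 135 full weeks with remainder 6, so 135 more Thursdays after the first → 136.

136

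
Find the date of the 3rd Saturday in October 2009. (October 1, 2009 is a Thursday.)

2009-10-17

October 2009 begins on a Thursday, so the first Saturday is October 3 (2 days later).
The 3rd Saturday is 2 weeks later: 3 + 14 = 17.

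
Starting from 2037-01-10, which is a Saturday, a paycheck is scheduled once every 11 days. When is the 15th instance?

The 15th occurrence is 14 intervals after the first: 14 × 11 = 154 days after 2037-01-10.
January has 31 days — 21 days to the end of January leaves 133.
February has 28 days (105 left).
March has 31 days (74 left).
April has 30 days (44 left).
May has 31 days (13 left).
13 days into June → 2037-06-13.

2037-06-13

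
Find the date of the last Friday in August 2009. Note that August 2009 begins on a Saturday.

August 2009 begins on a Saturday, so the first Friday is August 7 (6 days later).
August 2009 has 31 days. Adding weeks: 7, 14, 21, 28 — the last one ≤ 31 is the 28th.

28 August 2009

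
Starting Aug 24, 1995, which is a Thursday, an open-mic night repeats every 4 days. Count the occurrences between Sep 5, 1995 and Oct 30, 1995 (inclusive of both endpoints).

Occurrences land 4·i days after Aug 24, 1995 for i = 0, 1, 2, …
Sep 5, 1995 is 12 days after the start; 12 ÷ 4 = 3 remainder 0. First occurrence in the window: #4 on Sep 5, 1995 (3×4 = 12 days in).
Oct 30, 1995 is 67 days after the start; 67 ÷ 4 = 16 remainder 3. Last occurrence in the window: #17 on Oct 27, 1995.
Occurrences #4 through #17: 14 in total.

14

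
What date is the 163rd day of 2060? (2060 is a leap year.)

January has 31 days (163 − 31 = 132 remain).
February has 29 days (132 − 29 = 103 remain).
March has 31 days (103 − 31 = 72 remain).
April has 30 days (72 − 30 = 42 remain).
May has 31 days (42 − 31 = 11 remain).
11 into June → June 11.

June 11, 2060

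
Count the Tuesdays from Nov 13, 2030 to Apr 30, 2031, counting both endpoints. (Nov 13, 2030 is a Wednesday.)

24

Nov 13, 2030 is a Wednesday; the first Tuesday on or after it is Nov 19, 2030 (6 days later).
From Nov 19, 2030 to Apr 30, 2031: 11 + 31 + 31 + 28 + 31 + 30 = 162 days (rest of Nov, Dec, Jan, Feb, Mar, Apr).
162 ÷ 7 = 23 full weeks with remainder 1, so 23 more Tuesdays after the first → 24.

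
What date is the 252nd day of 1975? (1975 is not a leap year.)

Sep 9, 1975

Jan has 31 days (252 − 31 = 221 remain).
Feb has 28 days (221 − 28 = 193 remain).
Mar has 31 days (193 − 31 = 162 remain).
Apr has 30 days (162 − 30 = 132 remain).
May has 31 days (132 − 31 = 101 remain).
Jun has 30 days (101 − 30 = 71 remain).
Jul has 31 days (71 − 31 = 40 remain).
Aug has 31 days (40 − 31 = 9 remain).
9 into Sep → Sep 9.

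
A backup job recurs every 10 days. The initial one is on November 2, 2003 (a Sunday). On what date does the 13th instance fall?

The 13th occurrence is 12 intervals after the first: 12 × 10 = 120 days after November 2, 2003.
November has 30 days — 28 days to the end of November leaves 92.
December has 31 days (61 left).
January has 31 days (30 left).
February has 29 days (1 left).
1 day into March → March 1, 2004.

March 1, 2004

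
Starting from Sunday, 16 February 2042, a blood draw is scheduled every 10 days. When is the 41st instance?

23 March 2043

The 41st occurrence is 40 intervals after the first: 40 × 10 = 400 days after 16 February 2042.
February has 28 days — 12 days to the end of February leaves 388.
March has 31 days (357 left).
April has 30 days (327 left).
May has 31 days (296 left).
June has 30 days (266 left).
July has 31 days (235 left).
August has 31 days (204 left).
September has 30 days (174 left).
October has 31 days (143 left).
November has 30 days (113 left).
December has 31 days (82 left).
January has 31 days (51 left).
February has 28 days (23 left).
23 days into March → 23 March 2043.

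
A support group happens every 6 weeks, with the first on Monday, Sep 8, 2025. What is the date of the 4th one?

Jan 12, 2026

The 4th occurrence is 3 intervals after the first: 3 × 42 = 126 days after Sep 8, 2025.
Sep has 30 days — 22 days to the end of Sep leaves 104.
Oct has 31 days (73 left).
Nov has 30 days (43 left).
Dec has 31 days (12 left).
12 days into Jan → Jan 12, 2026.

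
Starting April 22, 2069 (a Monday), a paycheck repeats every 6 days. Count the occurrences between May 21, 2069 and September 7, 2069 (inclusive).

19

Occurrences land 6·i days after April 22, 2069 for i = 0, 1, 2, …
May 21, 2069 is 29 days after the start; 29 ÷ 6 = 4 remainder 5; since the remainder is 5, round up to i = 5. First occurrence in the window: #6 on May 22, 2069 (5×6 = 30 days in).
September 7, 2069 is 138 days after the start; 138 ÷ 6 = 23 remainder 0. Last occurrence in the window: #24 on September 7, 2069.
Occurrences #6 through #24: 19 in total.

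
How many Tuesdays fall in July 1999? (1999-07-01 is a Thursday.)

1999-07-01 is a Thursday; the first Tuesday on or after it is 1999-07-06 (5 days later).
From 1999-07-06 to 1999-07-31 is 31 − 6 = 25 days.
25 ÷ 7 = 3 full weeks with remainder 4, so 3 more Tuesdays after the first → 4.

4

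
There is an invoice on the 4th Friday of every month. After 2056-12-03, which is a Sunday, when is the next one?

2056-12-22

December 2056 starts on a Friday; its first Friday is the 1st, so the 4th Friday is the 22nd — 2056-12-22.
2056-12-22 is after 2056-12-03, so that is the next one.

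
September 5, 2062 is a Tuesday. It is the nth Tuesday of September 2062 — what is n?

1st

Day 5 falls in week ⌈5/7⌉ of the month.
Days 1–7 hold the 1st Tuesday, 8–14 the 2nd, 15–21 the 3rd, 22–28 the 4th, 29–31 the 5th.
5 is in the range for the 1st.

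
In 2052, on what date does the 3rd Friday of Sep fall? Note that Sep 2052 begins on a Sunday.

Sep 2052 begins on a Sunday, so the first Friday is Sep 6 (5 days later).
The 3rd Friday is 2 weeks later: 6 + 14 = 20.

Sep 20, 2052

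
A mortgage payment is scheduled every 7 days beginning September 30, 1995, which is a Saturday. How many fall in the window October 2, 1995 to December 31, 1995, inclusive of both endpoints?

Occurrences land 7·i days after September 30, 1995 for i = 0, 1, 2, …
October 2, 1995 is 2 days after the start; 2 ÷ 7 = 0 remainder 2; since the remainder is 2, round up to i = 1. First occurrence in the window: #2 on October 7, 1995 (1×7 = 7 days in).
December 31, 1995 is 92 days after the start; 92 ÷ 7 = 13 remainder 1. Last occurrence in the window: #14 on December 30, 1995.
Occurrences #2 through #14: 13 in total.

13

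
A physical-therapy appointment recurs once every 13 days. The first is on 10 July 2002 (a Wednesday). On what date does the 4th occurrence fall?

The 4th occurrence is 3 intervals after the first: 3 × 13 = 39 days after 10 July 2002.
July has 31 days — 21 days to the end of July leaves 18.
18 days into August → 18 August 2002.

18 August 2002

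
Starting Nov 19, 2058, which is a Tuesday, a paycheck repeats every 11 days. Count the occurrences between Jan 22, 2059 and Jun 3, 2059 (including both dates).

Occurrences land 11·i days after Nov 19, 2058 for i = 0, 1, 2, …
Jan 22, 2059 is 64 days after the start; 64 ÷ 11 = 5 remainder 9; since the remainder is 9, round up to i = 6. First occurrence in the window: #7 on Jan 24, 2059 (6×11 = 66 days in).
Jun 3, 2059 is 196 days after the start; 196 ÷ 11 = 17 remainder 9. Last occurrence in the window: #18 on May 25, 2059.
Occurrences #7 through #18: 12 in total.

12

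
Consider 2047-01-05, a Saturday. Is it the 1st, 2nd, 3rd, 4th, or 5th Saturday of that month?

Day 5 falls in week ⌈5/7⌉ of the month.
Days 1–7 hold the 1st Saturday, 8–14 the 2nd, 15–21 the 3rd, 22–28 the 4th, 29–31 the 5th.
5 is in the range for the 1st.

1st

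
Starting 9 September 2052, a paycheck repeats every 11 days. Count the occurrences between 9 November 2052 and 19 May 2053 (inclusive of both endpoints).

17

Occurrences land 11·i days after 9 September 2052 for i = 0, 1, 2, …
9 November 2052 is 61 days after the start; 61 ÷ 11 = 5 remainder 6; since the remainder is 6, round up to i = 6. First occurrence in the window: #7 on 14 November 2052 (6×11 = 66 days in).
19 May 2053 is 252 days after the start; 252 ÷ 11 = 22 remainder 10. Last occurrence in the window: #23 on 9 May 2053.
Occurrences #7 through #23: 17 in total.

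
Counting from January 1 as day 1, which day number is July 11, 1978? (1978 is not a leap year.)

192

Days in months before July: 31 + 28 + 31 + 30 + 31 + 30 = 181.
Plus 11 days into July → day 192.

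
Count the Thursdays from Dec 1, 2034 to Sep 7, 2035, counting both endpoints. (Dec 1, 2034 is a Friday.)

Dec 1, 2034 is a Friday; the first Thursday on or after it is Dec 7, 2034 (6 days later).
From Dec 7, 2034 to Sep 7, 2035: 24 + 31 + 28 + 31 + 30 + 31 + 30 + 31 + 31 + 7 = 274 days (rest of Dec, Jan, Feb, Mar, Apr, May, Jun, Jul, Aug, Sep).
274 ÷ 7 = 39 full weeks with remainder 1, so 39 more Thursdays after the first → 40.

40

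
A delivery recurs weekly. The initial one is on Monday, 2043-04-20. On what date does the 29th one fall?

2043-11-02

The 29th occurrence is 28 intervals after the first: 28 × 7 = 196 days after 2043-04-20.
April has 30 days — 10 days to the end of April leaves 186.
May has 31 days (155 left).
June has 30 days (125 left).
July has 31 days (94 left).
August has 31 days (63 left).
September has 30 days (33 left).
October has 31 days (2 left).
2 days into November → 2043-11-02.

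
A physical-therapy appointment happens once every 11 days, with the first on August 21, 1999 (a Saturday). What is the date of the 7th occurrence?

The 7th occurrence is 6 intervals after the first: 6 × 11 = 66 days after August 21, 1999.
August has 31 days — 10 days to the end of August leaves 56.
September has 30 days (26 left).
26 days into October → October 26, 1999.

October 26, 1999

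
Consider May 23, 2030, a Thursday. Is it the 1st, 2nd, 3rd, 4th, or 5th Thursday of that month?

4th

Day 23 falls in week ⌈23/7⌉ of the month.
Days 1–7 hold the 1st Thursday, 8–14 the 2nd, 15–21 the 3rd, 22–28 the 4th, 29–31 the 5th.
23 is in the range for the 4th.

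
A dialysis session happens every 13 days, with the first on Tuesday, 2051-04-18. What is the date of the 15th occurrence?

2051-10-17

The 15th occurrence is 14 intervals after the first: 14 × 13 = 182 days after 2051-04-18.
April has 30 days — 12 days to the end of April leaves 170.
May has 31 days (139 left).
June has 30 days (109 left).
July has 31 days (78 left).
August has 31 days (47 left).
September has 30 days (17 left).
17 days into October → 2051-10-17.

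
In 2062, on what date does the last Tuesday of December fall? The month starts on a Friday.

December 26, 2062

December 2062 begins on a Friday, so the first Tuesday is December 5 (4 days later).
December 2062 has 31 days. Adding weeks: 5, 12, 19, 26 — the last one ≤ 31 is the 26th.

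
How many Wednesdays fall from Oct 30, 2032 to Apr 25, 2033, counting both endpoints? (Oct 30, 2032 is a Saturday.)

25

Oct 30, 2032 is a Saturday; the first Wednesday on or after it is Nov 3, 2032 (4 days later).
From Nov 3, 2032 to Apr 25, 2033: 27 + 31 + 31 + 28 + 31 + 25 = 173 days (rest of Nov, Dec, Jan, Feb, Mar, Apr).
173 ÷ 7 = 24 full weeks with remainder 5, so 24 more Wednesdays after the first → 25.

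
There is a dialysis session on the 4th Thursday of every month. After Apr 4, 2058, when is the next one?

Apr 2058 starts on a Monday; its first Thursday is the 4th, so the 4th Thursday is the 25th — Apr 25, 2058.
Apr 25, 2058 is after Apr 4, 2058, so that is the next one.

Apr 25, 2058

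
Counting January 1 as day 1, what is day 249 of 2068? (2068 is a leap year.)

Sep 5, 2068

Jan has 31 days (249 − 31 = 218 remain).
Feb has 29 days (218 − 29 = 189 remain).
Mar has 31 days (189 − 31 = 158 remain).
Apr has 30 days (158 − 30 = 128 remain).
May has 31 days (128 − 31 = 97 remain).
Jun has 30 days (97 − 30 = 67 remain).
Jul has 31 days (67 − 31 = 36 remain).
Aug has 31 days (36 − 31 = 5 remain).
5 into Sep → Sep 5.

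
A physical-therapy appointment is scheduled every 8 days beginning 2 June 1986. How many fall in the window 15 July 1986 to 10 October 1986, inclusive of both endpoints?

11

Occurrences land 8·i days after 2 June 1986 for i = 0, 1, 2, …
15 July 1986 is 43 days after the start; 43 ÷ 8 = 5 remainder 3; since the remainder is 3, round up to i = 6. First occurrence in the window: #7 on 20 July 1986 (6×8 = 48 days in).
10 October 1986 is 130 days after the start; 130 ÷ 8 = 16 remainder 2. Last occurrence in the window: #17 on 8 October 1986.
Occurrences #7 through #17: 11 in total.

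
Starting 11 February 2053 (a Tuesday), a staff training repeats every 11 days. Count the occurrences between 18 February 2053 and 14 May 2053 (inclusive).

8

Occurrences land 11·i days after 11 February 2053 for i = 0, 1, 2, …
18 February 2053 is 7 days after the start; 7 ÷ 11 = 0 remainder 7; since the remainder is 7, round up to i = 1. First occurrence in the window: #2 on 22 February 2053 (1×11 = 11 days in).
14 May 2053 is 92 days after the start; 92 ÷ 11 = 8 remainder 4. Last occurrence in the window: #9 on 10 May 2053.
Occurrences #2 through #9: 8 in total.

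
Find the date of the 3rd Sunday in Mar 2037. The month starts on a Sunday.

Mar 15, 2037

Mar 2037 begins on a Sunday, so the first Sunday is Mar 1.
The 3rd Sunday is 2 weeks later: 1 + 14 = 15.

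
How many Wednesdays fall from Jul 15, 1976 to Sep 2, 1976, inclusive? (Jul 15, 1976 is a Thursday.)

7

Jul 15, 1976 is a Thursday; the first Wednesday on or after it is Jul 21, 1976 (6 days later).
From Jul 21, 1976 to Sep 2, 1976: 10 + 31 + 2 = 43 days (rest of Jul, Aug, Sep).
43 ÷ 7 = 6 full weeks with remainder 1, so 6 more Wednesdays after the first → 7.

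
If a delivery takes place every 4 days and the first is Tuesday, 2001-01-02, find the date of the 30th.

The 30th occurrence is 29 intervals after the first: 29 × 4 = 116 days after 2001-01-02.
January has 31 days — 29 days to the end of January leaves 87.
February has 28 days (59 left).
March has 31 days (28 left).
28 days into April → 2001-04-28.

2001-04-28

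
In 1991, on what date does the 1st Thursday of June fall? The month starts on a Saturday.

1991-06-06

June 1991 begins on a Saturday, so the first Thursday is June 6 (5 days later).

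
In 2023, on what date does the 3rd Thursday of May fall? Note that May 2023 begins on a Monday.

May 18, 2023

May 2023 begins on a Monday, so the first Thursday is May 4 (3 days later).
The 3rd Thursday is 2 weeks later: 4 + 14 = 18.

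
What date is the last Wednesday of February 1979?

February 28, 1979

The first Wednesday of February 1979 is February 7.
February 1979 has 28 days. Adding weeks: 7, 14, 21, 28 — the last one ≤ 28 is the 28th.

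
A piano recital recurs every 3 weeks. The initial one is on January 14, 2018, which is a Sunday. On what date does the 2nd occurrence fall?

The 2nd occurrence is 1 interval after the first: 1 × 21 = 21 days after January 14, 2018.
January has 31 days — 17 days to the end of January leaves 4.
4 days into February → February 4, 2018.

February 4, 2018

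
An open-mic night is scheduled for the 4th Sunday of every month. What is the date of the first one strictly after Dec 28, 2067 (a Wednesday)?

Jan 22, 2068

Dec 2067 starts on a Thursday; its first Sunday is the 4th, so the 4th Sunday is the 25th — Dec 25, 2067.
That is not after Dec 28, 2067, so look at Jan 2068.
Jan 2068 starts on a Sunday; its first Sunday is the 1st, so the 4th Sunday is the 22nd — Jan 22, 2068.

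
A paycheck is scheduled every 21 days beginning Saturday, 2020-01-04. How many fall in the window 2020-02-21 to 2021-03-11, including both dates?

18

Occurrences land 21·i days after 2020-01-04 for i = 0, 1, 2, …
2020-02-21 is 48 days after the start; 48 ÷ 21 = 2 remainder 6; since the remainder is 6, round up to i = 3. First occurrence in the window: #4 on 2020-03-07 (3×21 = 63 days in).
2021-03-11 is 432 days after the start; 432 ÷ 21 = 20 remainder 12. Last occurrence in the window: #21 on 2021-02-27.
Occurrences #4 through #21: 18 in total.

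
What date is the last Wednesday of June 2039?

29 June 2039

June 2039 begins on a Wednesday, so the first Wednesday is June 1.
June 2039 has 30 days. Adding weeks: 1, 8, 15, 22, 29 — the last one ≤ 30 is the 29th.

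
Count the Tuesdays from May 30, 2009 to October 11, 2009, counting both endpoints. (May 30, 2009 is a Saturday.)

May 30, 2009 is a Saturday; the first Tuesday on or after it is June 2, 2009 (3 days later).
From June 2, 2009 to October 11, 2009: 28 + 31 + 31 + 30 + 11 = 131 days (rest of June, July, August, September, October).
131 ÷ 7 = 18 full weeks with remainder 5, so 18 more Tuesdays after the first → 19.

19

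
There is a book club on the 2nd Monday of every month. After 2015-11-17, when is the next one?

November 2015 starts on a Sunday; its first Monday is the 2nd, so the 2nd Monday is the 9th — 2015-11-09.
That is not after 2015-11-17, so look at December 2015.
December 2015 starts on a Tuesday; its first Monday is the 7th, so the 2nd Monday is the 14th — 2015-12-14.

2015-12-14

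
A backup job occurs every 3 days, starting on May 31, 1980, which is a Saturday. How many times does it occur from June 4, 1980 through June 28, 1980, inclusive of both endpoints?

8

Occurrences land 3·i days after May 31, 1980 for i = 0, 1, 2, …
June 4, 1980 is 4 days after the start; 4 ÷ 3 = 1 remainder 1; since the remainder is 1, round up to i = 2. First occurrence in the window: #3 on June 6, 1980 (2×3 = 6 days in).
June 28, 1980 is 28 days after the start; 28 ÷ 3 = 9 remainder 1. Last occurrence in the window: #10 on June 27, 1980.
Occurrences #3 through #10: 8 in total.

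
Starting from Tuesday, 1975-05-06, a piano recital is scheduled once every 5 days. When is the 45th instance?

The 45th occurrence is 44 intervals after the first: 44 × 5 = 220 days after 1975-05-06.
May has 31 days — 25 days to the end of May leaves 195.
June has 30 days (165 left).
July has 31 days (134 left).
August has 31 days (103 left).
September has 30 days (73 left).
October has 31 days (42 left).
November has 30 days (12 left).
12 days into December → 1975-12-12.

1975-12-12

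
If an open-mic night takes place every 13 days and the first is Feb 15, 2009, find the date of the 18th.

Sep 24, 2009

The 18th occurrence is 17 intervals after the first: 17 × 13 = 221 days after Feb 15, 2009.
Feb has 28 days — 13 days to the end of Feb leaves 208.
Mar has 31 days (177 left).
Apr has 30 days (147 left).
May has 31 days (116 left).
Jun has 30 days (86 left).
Jul has 31 days (55 left).
Aug has 31 days (24 left).
24 days into Sep → Sep 24, 2009.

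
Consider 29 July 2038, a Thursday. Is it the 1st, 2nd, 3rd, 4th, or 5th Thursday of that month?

5th

Day 29 falls in week ⌈29/7⌉ of the month.
Days 1–7 hold the 1st Thursday, 8–14 the 2nd, 15–21 the 3rd, 22–28 the 4th, 29–31 the 5th.
29 is in the range for the 5th.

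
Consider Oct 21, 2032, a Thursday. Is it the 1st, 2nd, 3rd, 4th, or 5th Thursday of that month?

3rd

Day 21 falls in week ⌈21/7⌉ of the month.
Days 1–7 hold the 1st Thursday, 8–14 the 2nd, 15–21 the 3rd, 22–28 the 4th, 29–31 the 5th.
21 is in the range for the 3rd.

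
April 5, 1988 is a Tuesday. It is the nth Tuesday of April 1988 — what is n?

1st

Day 5 falls in week ⌈5/7⌉ of the month.
Days 1–7 hold the 1st Tuesday, 8–14 the 2nd, 15–21 the 3rd, 22–28 the 4th, 29–31 the 5th.
5 is in the range for the 1st.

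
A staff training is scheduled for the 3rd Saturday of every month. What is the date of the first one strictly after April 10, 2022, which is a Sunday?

April 16, 2022

April 2022 starts on a Friday; its first Saturday is the 2nd, so the 3rd Saturday is the 16th — April 16, 2022.
April 16, 2022 is after April 10, 2022, so that is the next one.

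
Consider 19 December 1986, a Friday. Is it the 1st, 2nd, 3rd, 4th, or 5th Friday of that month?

Day 19 falls in week ⌈19/7⌉ of the month.
Days 1–7 hold the 1st Friday, 8–14 the 2nd, 15–21 the 3rd, 22–28 the 4th, 29–31 the 5th.
19 is in the range for the 3rd.

3rd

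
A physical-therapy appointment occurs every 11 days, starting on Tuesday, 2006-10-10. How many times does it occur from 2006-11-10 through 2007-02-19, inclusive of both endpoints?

10

Occurrences land 11·i days after 2006-10-10 for i = 0, 1, 2, …
2006-11-10 is 31 days after the start; 31 ÷ 11 = 2 remainder 9; since the remainder is 9, round up to i = 3. First occurrence in the window: #4 on 2006-11-12 (3×11 = 33 days in).
2007-02-19 is 132 days after the start; 132 ÷ 11 = 12 remainder 0. Last occurrence in the window: #13 on 2007-02-19.
Occurrences #4 through #13: 10 in total.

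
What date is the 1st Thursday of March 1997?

The first Thursday of March 1997 is March 6.

6 March 1997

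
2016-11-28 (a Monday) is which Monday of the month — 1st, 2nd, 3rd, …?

4th

Day 28 falls in week ⌈28/7⌉ of the month.
Days 1–7 hold the 1st Monday, 8–14 the 2nd, 15–21 the 3rd, 22–28 the 4th, 29–31 the 5th.
28 is in the range for the 4th.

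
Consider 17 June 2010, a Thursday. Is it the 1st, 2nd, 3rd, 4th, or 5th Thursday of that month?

3rd

Day 17 falls in week ⌈17/7⌉ of the month.
Days 1–7 hold the 1st Thursday, 8–14 the 2nd, 15–21 the 3rd, 22–28 the 4th, 29–31 the 5th.
17 is in the range for the 3rd.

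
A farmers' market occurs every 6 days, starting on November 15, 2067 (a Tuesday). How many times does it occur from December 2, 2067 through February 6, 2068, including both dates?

Occurrences land 6·i days after November 15, 2067 for i = 0, 1, 2, …
December 2, 2067 is 17 days after the start; 17 ÷ 6 = 2 remainder 5; since the remainder is 5, round up to i = 3. First occurrence in the window: #4 on December 3, 2067 (3×6 = 18 days in).
February 6, 2068 is 83 days after the start; 83 ÷ 6 = 13 remainder 5. Last occurrence in the window: #14 on February 1, 2068.
Occurrences #4 through #14: 11 in total.

11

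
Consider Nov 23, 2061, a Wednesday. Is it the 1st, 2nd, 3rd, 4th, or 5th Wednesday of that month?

4th

Day 23 falls in week ⌈23/7⌉ of the month.
Days 1–7 hold the 1st Wednesday, 8–14 the 2nd, 15–21 the 3rd, 22–28 the 4th, 29–31 the 5th.
23 is in the range for the 4th.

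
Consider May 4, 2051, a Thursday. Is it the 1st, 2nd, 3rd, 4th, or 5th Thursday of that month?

1st

Day 4 falls in week ⌈4/7⌉ of the month.
Days 1–7 hold the 1st Thursday, 8–14 the 2nd, 15–21 the 3rd, 22–28 the 4th, 29–31 the 5th.
4 is in the range for the 1st.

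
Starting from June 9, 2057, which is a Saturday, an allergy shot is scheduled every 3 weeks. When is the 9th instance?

November 24, 2057

The 9th occurrence is 8 intervals after the first: 8 × 21 = 168 days after June 9, 2057.
June has 30 days — 21 days to the end of June leaves 147.
July has 31 days (116 left).
August has 31 days (85 left).
September has 30 days (55 left).
October has 31 days (24 left).
24 days into November → November 24, 2057.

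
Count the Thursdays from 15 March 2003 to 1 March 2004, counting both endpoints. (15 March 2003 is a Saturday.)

50

15 March 2003 is a Saturday; the first Thursday on or after it is 20 March 2003 (5 days later).
From 20 March 2003 to 1 March 2004: 286 + 61 = 347 days (rest of 2003, to 1 March 2004 in 2004).
347 ÷ 7 = 49 full weeks with remainder 4, so 49 more Thursdays after the first → 50.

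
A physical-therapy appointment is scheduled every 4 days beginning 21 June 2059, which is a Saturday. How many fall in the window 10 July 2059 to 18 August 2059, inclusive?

Occurrences land 4·i days after 21 June 2059 for i = 0, 1, 2, …
10 July 2059 is 19 days after the start; 19 ÷ 4 = 4 remainder 3; since the remainder is 3, round up to i = 5. First occurrence in the window: #6 on 11 July 2059 (5×4 = 20 days in).
18 August 2059 is 58 days after the start; 58 ÷ 4 = 14 remainder 2. Last occurrence in the window: #15 on 16 August 2059.
Occurrences #6 through #15: 10 in total.

10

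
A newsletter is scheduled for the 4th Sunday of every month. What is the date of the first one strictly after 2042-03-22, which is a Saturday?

March 2042 starts on a Saturday; its first Sunday is the 2nd, so the 4th Sunday is the 23rd — 2042-03-23.
2042-03-23 is after 2042-03-22, so that is the next one.

2042-03-23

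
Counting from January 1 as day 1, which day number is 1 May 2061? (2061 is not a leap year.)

121

Days in months before May: 31 + 28 + 31 + 30 = 120.
Plus 1 day into May → day 121.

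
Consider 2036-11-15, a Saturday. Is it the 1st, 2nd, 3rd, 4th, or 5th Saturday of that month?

3rd

Day 15 falls in week ⌈15/7⌉ of the month.
Days 1–7 hold the 1st Saturday, 8–14 the 2nd, 15–21 the 3rd, 22–28 the 4th, 29–31 the 5th.
15 is in the range for the 3rd.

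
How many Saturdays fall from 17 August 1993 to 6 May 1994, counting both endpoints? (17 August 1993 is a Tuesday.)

37

17 August 1993 is a Tuesday; the first Saturday on or after it is 21 August 1993 (4 days later).
From 21 August 1993 to 6 May 1994: 10 + 30 + 31 + 30 + 31 + 31 + 28 + 31 + 30 + 6 = 258 days (rest of August, September, October, November, December, January, February, March, April, May).
258 ÷ 7 = 36 full weeks with remainder 6, so 36 more Saturdays after the first → 37.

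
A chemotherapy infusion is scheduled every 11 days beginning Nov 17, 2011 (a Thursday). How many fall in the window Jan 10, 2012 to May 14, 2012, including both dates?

12

Occurrences land 11·i days after Nov 17, 2011 for i = 0, 1, 2, …
Jan 10, 2012 is 54 days after the start; 54 ÷ 11 = 4 remainder 10; since the remainder is 10, round up to i = 5. First occurrence in the window: #6 on Jan 11, 2012 (5×11 = 55 days in).
May 14, 2012 is 179 days after the start; 179 ÷ 11 = 16 remainder 3. Last occurrence in the window: #17 on May 11, 2012.
Occurrences #6 through #17: 12 in total.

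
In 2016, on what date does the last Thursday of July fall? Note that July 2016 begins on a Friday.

2016-07-28

July 2016 begins on a Friday, so the first Thursday is July 7 (6 days later).
July 2016 has 31 days. Adding weeks: 7, 14, 21, 28 — the last one ≤ 31 is the 28th.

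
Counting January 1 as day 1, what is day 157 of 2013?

2013-06-06

January has 31 days (157 − 31 = 126 remain).
February has 28 days (126 − 28 = 98 remain).
March has 31 days (98 − 31 = 67 remain).
April has 30 days (67 − 30 = 37 remain).
May has 31 days (37 − 31 = 6 remain).
6 into June → June 6.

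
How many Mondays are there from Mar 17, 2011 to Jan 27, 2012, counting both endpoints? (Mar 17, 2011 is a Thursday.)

Mar 17, 2011 is a Thursday; the first Monday on or after it is Mar 21, 2011 (4 days later).
From Mar 21, 2011 to Jan 27, 2012: 10 + 30 + 31 + 30 + 31 + 31 + 30 + 31 + 30 + 31 + 27 = 312 days (rest of Mar, Apr, May, Jun, Jul, Aug, Sep, Oct, Nov, Dec, Jan).
312 ÷ 7 = 44 full weeks with remainder 4, so 44 more Mondays after the first → 45.

45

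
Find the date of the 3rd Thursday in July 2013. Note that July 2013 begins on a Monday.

July 18, 2013

July 2013 begins on a Monday, so the first Thursday is July 4 (3 days later).
The 3rd Thursday is 2 weeks later: 4 + 14 = 18.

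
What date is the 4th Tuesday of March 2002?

The first Tuesday of March 2002 is March 5.
The 4th Tuesday is 3 weeks later: 5 + 21 = 26.

March 26, 2002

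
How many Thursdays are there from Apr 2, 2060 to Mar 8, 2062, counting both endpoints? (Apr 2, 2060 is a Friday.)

100

Apr 2, 2060 is a Friday; the first Thursday on or after it is Apr 8, 2060 (6 days later).
From Apr 8, 2060 to Mar 8, 2062: 267 + 365 + 67 = 699 days (rest of 2060, 2061, to Mar 8, 2062 in 2062).
699 ÷ 7 = 99 full weeks with remainder 6, so 99 more Thursdays after the first → 100.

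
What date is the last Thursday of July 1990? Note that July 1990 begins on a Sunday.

26 July 1990

July 1990 begins on a Sunday, so the first Thursday is July 5 (4 days later).
July 1990 has 31 days. Adding weeks: 5, 12, 19, 26 — the last one ≤ 31 is the 26th.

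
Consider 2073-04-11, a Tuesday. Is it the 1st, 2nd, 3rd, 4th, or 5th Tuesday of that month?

2nd

Day 11 falls in week ⌈11/7⌉ of the month.
Days 1–7 hold the 1st Tuesday, 8–14 the 2nd, 15–21 the 3rd, 22–28 the 4th, 29–31 the 5th.
11 is in the range for the 2nd.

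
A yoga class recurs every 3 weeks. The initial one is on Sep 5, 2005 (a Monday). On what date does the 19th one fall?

The 19th occurrence is 18 intervals after the first: 18 × 21 = 378 days after Sep 5, 2005.
Sep has 30 days — 25 days to the end of Sep leaves 353.
Oct has 31 days (322 left).
Nov has 30 days (292 left).
Dec has 31 days (261 left).
Jan has 31 days (230 left).
Feb has 28 days (202 left).
Mar has 31 days (171 left).
Apr has 30 days (141 left).
May has 31 days (110 left).
Jun has 30 days (80 left).
Jul has 31 days (49 left).
Aug has 31 days (18 left).
18 days into Sep → Sep 18, 2006.

Sep 18, 2006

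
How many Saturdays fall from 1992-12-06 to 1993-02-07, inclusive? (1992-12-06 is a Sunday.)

1992-12-06 is a Sunday; the first Saturday on or after it is 1992-12-12 (6 days later).
From 1992-12-12 to 1993-02-07: 19 + 31 + 7 = 57 days (rest of December, January, February).
57 ÷ 7 = 8 full weeks with remainder 1, so 8 more Saturdays after the first → 9.

9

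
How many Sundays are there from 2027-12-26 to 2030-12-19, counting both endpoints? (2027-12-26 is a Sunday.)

2027-12-26 is a Sunday; the first Sunday on or after it is 2027-12-26.
From 2027-12-26 to 2030-12-19: 5 + 366 + 365 + 353 = 1089 days (rest of 2027, 2028, 2029, to 2030-12-19 in 2030).
1089 ÷ 7 = 155 full weeks with remainder 4, so 155 more Sundays after the first → 156.

156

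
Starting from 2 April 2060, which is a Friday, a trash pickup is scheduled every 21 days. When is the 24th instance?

29 July 2061

The 24th occurrence is 23 intervals after the first: 23 × 21 = 483 days after 2 April 2060.
April has 30 days — 28 days to the end of April leaves 455.
From end of April to end of 2060 is 245 days (210 left).
January has 31 days (179 left).
February has 28 days (151 left).
March has 31 days (120 left).
April has 30 days (90 left).
May has 31 days (59 left).
June has 30 days (29 left).
29 days into July → 29 July 2061.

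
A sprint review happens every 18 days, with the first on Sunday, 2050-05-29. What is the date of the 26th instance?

The 26th occurrence is 25 intervals after the first: 25 × 18 = 450 days after 2050-05-29.
May has 31 days — 2 days to the end of May leaves 448.
From end of May to end of 2050 is 214 days (234 left).
January has 31 days (203 left).
February has 28 days (175 left).
March has 31 days (144 left).
April has 30 days (114 left).
May has 31 days (83 left).
June has 30 days (53 left).
July has 31 days (22 left).
22 days into August → 2051-08-22.

2051-08-22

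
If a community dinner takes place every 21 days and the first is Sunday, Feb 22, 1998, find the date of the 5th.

The 5th occurrence is 4 intervals after the first: 4 × 21 = 84 days after Feb 22, 1998.
Feb has 28 days — 6 days to the end of Feb leaves 78.
Mar has 31 days (47 left).
Apr has 30 days (17 left).
17 days into May → May 17, 1998.

May 17, 1998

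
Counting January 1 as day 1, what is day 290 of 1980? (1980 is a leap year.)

16 October 1980

January has 31 days (290 − 31 = 259 remain).
February has 29 days (259 − 29 = 230 remain).
March has 31 days (230 − 31 = 199 remain).
April has 30 days (199 − 30 = 169 remain).
May has 31 days (169 − 31 = 138 remain).
June has 30 days (138 − 30 = 108 remain).
July has 31 days (108 − 31 = 77 remain).
August has 31 days (77 − 31 = 46 remain).
September has 30 days (46 − 30 = 16 remain).
16 into October → October 16.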